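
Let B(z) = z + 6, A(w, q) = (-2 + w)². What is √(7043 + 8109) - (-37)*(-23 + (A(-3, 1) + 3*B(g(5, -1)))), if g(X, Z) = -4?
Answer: 296 + 4*√947 ≈ 419.09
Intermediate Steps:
B(z) = 6 + z
√(7043 + 8109) - (-37)*(-23 + (A(-3, 1) + 3*B(g(5, -1)))) = √(7043 + 8109) - (-37)*(-23 + ((-2 - 3)² + 3*(6 - 4))) = √15152 - (-37)*(-23 + ((-5)² + 3*2)) = 4*√947 - (-37)*(-23 + (25 + 6)) = 4*√947 - (-37)*(-23 + 31) = 4*√947 - (-37)*8 = 4*√947 - 1*(-296) = 4*√947 + 296 = 296 + 4*√947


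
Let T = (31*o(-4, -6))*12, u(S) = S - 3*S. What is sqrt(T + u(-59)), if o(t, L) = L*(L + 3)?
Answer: sqrt(6814) ≈ 82.547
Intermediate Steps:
o(t, L) = L*(3 + L)
u(S) = -2*S
T = 6696 (T = (31*(-6*(3 - 6)))*12 = (31*(-6*(-3)))*12 = (31*18)*12 = 558*12 = 6696)
sqrt(T + u(-59)) = sqrt(6696 - 2*(-59)) = sqrt(6696 + 118) = sqrt(6814)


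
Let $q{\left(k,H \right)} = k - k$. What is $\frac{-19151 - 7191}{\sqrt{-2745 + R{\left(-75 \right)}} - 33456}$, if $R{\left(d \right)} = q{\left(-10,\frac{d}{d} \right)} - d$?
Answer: $\frac{146882992}{186551101} + \frac{13171 i \sqrt{2670}}{559653303} \approx 0.78736 + 0.0012161 i$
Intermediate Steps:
$q{\left(k,H \right)} = 0$
$R{\left(d \right)} = - d$ ($R{\left(d \right)} = 0 - d = - d$)
$\frac{-19151 - 7191}{\sqrt{-2745 + R{\left(-75 \right)}} - 33456} = \frac{-19151 - 7191}{\sqrt{-2745 - -75} - 33456} = - \frac{26342}{\sqrt{-2745 + 75} - 33456} = - \frac{26342}{\sqrt{-2670} - 33456} = - \frac{26342}{i \sqrt{2670} - 33456} = - \frac{26342}{-33456 + i \sqrt{2670}}$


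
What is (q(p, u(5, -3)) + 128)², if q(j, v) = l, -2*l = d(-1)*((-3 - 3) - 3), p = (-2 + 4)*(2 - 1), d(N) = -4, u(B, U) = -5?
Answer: 12100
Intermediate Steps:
p = 2 (p = 2*1 = 2)
l = -18 (l = -(-2)*((-3 - 3) - 3) = -(-2)*(-6 - 3) = -(-2)*(-9) = -½*36 = -18)
q(j, v) = -18
(q(p, u(5, -3)) + 128)² = (-18 + 128)² = 110² = 12100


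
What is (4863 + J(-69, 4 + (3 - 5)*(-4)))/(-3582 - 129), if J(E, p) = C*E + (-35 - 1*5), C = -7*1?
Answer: -5306/3711 ≈ -1.4298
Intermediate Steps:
C = -7
J(E, p) = -40 - 7*E (J(E, p) = -7*E + (-35 - 1*5) = -7*E + (-35 - 5) = -7*E - 40 = -40 - 7*E)
(4863 + J(-69, 4 + (3 - 5)*(-4)))/(-3582 - 129) = (4863 + (-40 - 7*(-69)))/(-3582 - 129) = (4863 + (-40 + 483))/(-3711) = (4863 + 443)*(-1/3711) = 5306*(-1/3711) = -5306/3711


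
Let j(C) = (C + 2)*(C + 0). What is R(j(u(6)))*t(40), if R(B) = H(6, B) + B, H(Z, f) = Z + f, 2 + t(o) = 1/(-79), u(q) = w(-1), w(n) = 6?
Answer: -16218/79 ≈ -205.29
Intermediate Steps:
u(q) = 6
j(C) = C*(2 + C) (j(C) = (2 + C)*C = C*(2 + C))
t(o) = -159/79 (t(o) = -2 + 1/(-79) = -2 - 1/79 = -159/79)
R(B) = 6 + 2*B (R(B) = (6 + B) + B = 6 + 2*B)
R(j(u(6)))*t(40) = (6 + 2*(6*(2 + 6)))*(-159/79) = (6 + 2*(6*8))*(-159/79) = (6 + 2*48)*(-159/79) = (6 + 96)*(-159/79) = 102*(-159/79) = -16218/79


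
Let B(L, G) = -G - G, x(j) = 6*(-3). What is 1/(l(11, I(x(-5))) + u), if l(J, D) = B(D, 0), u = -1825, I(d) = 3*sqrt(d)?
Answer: -1/1825 ≈ -0.00054795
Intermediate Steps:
x(j) = -18
B(L, G) = -2*G
l(J, D) = 0 (l(J, D) = -2*0 = 0)
1/(l(11, I(x(-5))) + u) = 1/(0 - 1825) = 1/(-1825) = -1/1825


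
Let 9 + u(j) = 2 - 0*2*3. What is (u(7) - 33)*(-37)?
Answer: 1480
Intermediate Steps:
u(j) = -7 (u(j) = -9 + (2 - 0*2*3) = -9 + (2 - 0*3) = -9 + (2 - 1*0) = -9 + (2 + 0) = -9 + 2 = -7)
(u(7) - 33)*(-37) = (-7 - 33)*(-37) = -40*(-37) = 1480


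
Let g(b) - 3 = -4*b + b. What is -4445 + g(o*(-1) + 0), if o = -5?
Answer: -4457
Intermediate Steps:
g(b) = 3 - 3*b (g(b) = 3 + (-4*b + b) = 3 - 3*b)
-4445 + g(o*(-1) + 0) = -4445 + (3 - 3*(-5*(-1) + 0)) = -4445 + (3 - 3*(5 + 0)) = -4445 + (3 - 3*5) = -4445 + (3 - 15) = -4445 - 12 = -4457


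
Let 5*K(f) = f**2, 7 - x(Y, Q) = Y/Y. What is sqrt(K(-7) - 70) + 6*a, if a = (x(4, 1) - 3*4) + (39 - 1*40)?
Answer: -42 + I*sqrt(1505)/5 ≈ -42.0 + 7.7589*I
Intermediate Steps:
x(Y, Q) = 6 (x(Y, Q) = 7 - Y/Y = 7 - 1*1 = 7 - 1 = 6)
a = -7 (a = (6 - 3*4) + (39 - 1*40) = (6 - 12) + (39 - 40) = -6 - 1 = -7)
K(f) = f**2/5
sqrt(K(-7) - 70) + 6*a = sqrt((1/5)*(-7)**2 - 70) + 6*(-7) = sqrt((1/5)*49 - 70) - 42 = sqrt(49/5 - 70) - 42 = sqrt(-301/5) - 42 = I*sqrt(1505)/5 - 42 = -42 + I*sqrt(1505)/5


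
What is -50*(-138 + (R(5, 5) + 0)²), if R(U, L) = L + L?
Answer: 1900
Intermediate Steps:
R(U, L) = 2*L
-50*(-138 + (R(5, 5) + 0)²) = -50*(-138 + (2*5 + 0)²) = -50*(-138 + (10 + 0)²) = -50*(-138 + 10²) = -50*(-138 + 100) = -50*(-38) = 1900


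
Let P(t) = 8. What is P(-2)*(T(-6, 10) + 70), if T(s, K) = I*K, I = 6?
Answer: 1040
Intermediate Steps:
T(s, K) = 6*K
P(-2)*(T(-6, 10) + 70) = 8*(6*10 + 70) = 8*(60 + 70) = 8*130 = 1040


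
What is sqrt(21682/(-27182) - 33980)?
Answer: I*sqrt(6276772588411)/13591 ≈ 184.34*I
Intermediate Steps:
sqrt(21682/(-27182) - 33980) = sqrt(21682*(-1/27182) - 33980) = sqrt(-10841/13591 - 33980) = sqrt(-461833021/13591) = I*sqrt(6276772588411)/13591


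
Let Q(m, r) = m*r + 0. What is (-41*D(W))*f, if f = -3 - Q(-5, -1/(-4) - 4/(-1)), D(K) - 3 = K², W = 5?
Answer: -20951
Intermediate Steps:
D(K) = 3 + K²
Q(m, r) = m*r
f = 73/4 (f = -3 - (-5)*(-1/(-4) - 4/(-1)) = -3 - (-5)*(-1*(-¼) - 4*(-1)) = -3 - (-5)*(¼ + 4) = -3 - (-5)*17/4 = -3 - 1*(-85/4) = -3 + 85/4 = 73/4 ≈ 18.250)
(-41*D(W))*f = -41*(3 + 5²)*(73/4) = -41*(3 + 25)*(73/4) = -41*28*(73/4) = -1148*73/4 = -20951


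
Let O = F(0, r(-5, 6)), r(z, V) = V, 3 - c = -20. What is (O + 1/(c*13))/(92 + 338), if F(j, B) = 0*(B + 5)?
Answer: 1/128570 ≈ 7.7779e-6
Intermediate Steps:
c = 23 (c = 3 - 1*(-20) = 3 + 20 = 23)
F(j, B) = 0 (F(j, B) = 0*(5 + B) = 0)
O = 0
(O + 1/(c*13))/(92 + 338) = (0 + 1/(23*13))/(92 + 338) = (0 + 1/299)/430 = (0 + 1/299)*(1/430) = (1/299)*(1/430) = 1/128570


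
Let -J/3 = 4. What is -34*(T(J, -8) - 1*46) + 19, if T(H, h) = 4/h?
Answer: 1600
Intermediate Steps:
J = -12 (J = -3*4 = -12)
-34*(T(J, -8) - 1*46) + 19 = -34*(4/(-8) - 1*46) + 19 = -34*(4*(-⅛) - 46) + 19 = -34*(-½ - 46) + 19 = -34*(-93/2) + 19 = 1581 + 19 = 1600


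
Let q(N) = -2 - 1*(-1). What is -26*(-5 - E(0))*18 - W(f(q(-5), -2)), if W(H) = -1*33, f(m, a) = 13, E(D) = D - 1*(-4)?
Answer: 4245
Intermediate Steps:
E(D) = 4 + D (E(D) = D + 4 = 4 + D)
q(N) = -1 (q(N) = -2 + 1 = -1)
W(H) = -33
-26*(-5 - E(0))*18 - W(f(q(-5), -2)) = -26*(-5 - (4 + 0))*18 - 1*(-33) = -26*(-5 - 1*4)*18 + 33 = -26*(-5 - 4)*18 + 33 = -26*(-9)*18 + 33 = 234*18 + 33 = 4212 + 33 = 4245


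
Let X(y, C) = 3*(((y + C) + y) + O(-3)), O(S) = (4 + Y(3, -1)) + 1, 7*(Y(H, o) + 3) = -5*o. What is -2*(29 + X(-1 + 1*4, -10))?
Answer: -352/7 ≈ -50.286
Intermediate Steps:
Y(H, o) = -3 - 5*o/7 (Y(H, o) = -3 + (-5*o)/7 = -3 - 5*o/7)
O(S) = 19/7 (O(S) = (4 + (-3 - 5/7*(-1))) + 1 = (4 + (-3 + 5/7)) + 1 = (4 - 16/7) + 1 = 12/7 + 1 = 19/7)
X(y, C) = 57/7 + 3*C + 6*y (X(y, C) = 3*(((y + C) + y) + 19/7) = 3*(((C + y) + y) + 19/7) = 3*((C + 2*y) + 19/7) = 3*(19/7 + C + 2*y) = 57/7 + 3*C + 6*y)
-2*(29 + X(-1 + 1*4, -10)) = -2*(29 + (57/7 + 3*(-10) + 6*(-1 + 1*4))) = -2*(29 + (57/7 - 30 + 6*(-1 + 4))) = -2*(29 + (57/7 - 30 + 6*3)) = -2*(29 + (57/7 - 30 + 18)) = -2*(29 - 27/7) = -2*176/7 = -352/7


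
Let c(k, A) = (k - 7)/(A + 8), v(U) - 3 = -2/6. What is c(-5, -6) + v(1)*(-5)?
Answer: -58/3 ≈ -19.333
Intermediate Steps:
v(U) = 8/3 (v(U) = 3 - 2/6 = 3 - 2*⅙ = 3 - ⅓ = 8/3)
c(k, A) = (-7 + k)/(8 + A)
c(-5, -6) + v(1)*(-5) = (-7 - 5)/(8 - 6) + (8/3)*(-5) = -12/2 - 40/3 = (½)*(-12) - 40/3 = -6 - 40/3 = -58/3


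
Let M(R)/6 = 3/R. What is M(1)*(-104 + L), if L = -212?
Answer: -5688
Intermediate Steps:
M(R) = 18/R (M(R) = 6*(3/R) = 18/R)
M(1)*(-104 + L) = (18/1)*(-104 - 212) = (18*1)*(-316) = 18*(-316) = -5688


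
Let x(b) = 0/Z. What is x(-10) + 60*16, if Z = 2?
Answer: 960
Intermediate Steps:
x(b) = 0 (x(b) = 0/2 = 0*(½) = 0)
x(-10) + 60*16 = 0 + 60*16 = 0 + 960 = 960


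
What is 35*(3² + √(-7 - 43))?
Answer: 315 + 175*I*√2 ≈ 315.0 + 247.49*I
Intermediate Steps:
35*(3² + √(-7 - 43)) = 35*(9 + √(-50)) = 35*(9 + 5*I*√2) = 315 + 175*I*√2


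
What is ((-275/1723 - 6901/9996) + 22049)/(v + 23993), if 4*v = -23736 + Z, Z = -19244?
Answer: 379737668969/228171734784 ≈ 1.6643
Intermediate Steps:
v = -10745 (v = (-23736 - 19244)/4 = (¼)*(-42980) = -10745)
((-275/1723 - 6901/9996) + 22049)/(v + 23993) = ((-275/1723 - 6901/9996) + 22049)/(-10745 + 23993) = ((-275*1/1723 - 6901*1/9996) + 22049)/13248 = ((-275/1723 - 6901/9996) + 22049)*(1/13248) = (-14639323/17223108 + 22049)*(1/13248) = (379737668969/17223108)*(1/13248) = 379737668969/228171734784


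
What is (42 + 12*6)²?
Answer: 12996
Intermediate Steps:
(42 + 12*6)² = (42 + 72)² = 114² = 12996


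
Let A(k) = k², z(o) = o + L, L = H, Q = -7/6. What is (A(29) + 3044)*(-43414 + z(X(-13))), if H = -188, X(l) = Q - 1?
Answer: -338804375/2 ≈ -1.6940e+8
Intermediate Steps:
Q = -7/6 (Q = -7*⅙ = -7/6 ≈ -1.1667)
X(l) = -13/6 (X(l) = -7/6 - 1 = -13/6)
L = -188
z(o) = -188 + o (z(o) = o - 188 = -188 + o)
(A(29) + 3044)*(-43414 + z(X(-13))) = (29² + 3044)*(-43414 + (-188 - 13/6)) = (841 + 3044)*(-43414 - 1141/6) = 3885*(-261625/6) = -338804375/2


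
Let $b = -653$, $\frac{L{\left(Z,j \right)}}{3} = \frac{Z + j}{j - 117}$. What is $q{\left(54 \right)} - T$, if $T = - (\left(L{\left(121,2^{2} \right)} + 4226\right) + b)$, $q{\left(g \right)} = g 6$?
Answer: $\frac{439986}{113} \approx 3893.7$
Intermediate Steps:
$q{\left(g \right)} = 6 g$
$L{\left(Z,j \right)} = \frac{3 \left(Z + j\right)}{-117 + j}$ ($L{\left(Z,j \right)} = 3 \frac{Z + j}{j - 117} = 3 \frac{Z + j}{-117 + j} = \frac{3 \left(Z + j\right)}{-117 + j}$)
$T = - \frac{403374}{113}$ ($T = - (\left(\frac{3 \left(121 + 2^{2}\right)}{-117 + 2^{2}} + 4226\right) - 653) = - (\left(\frac{3 \left(121 + 4\right)}{-117 + 4} + 4226\right) - 653) = - (\left(3 \frac{1}{-113} \cdot 125 + 4226\right) - 653) = - (\left(3 \left(- \frac{1}{113}\right) 125 + 4226\right) - 653) = - (\left(- \frac{375}{113} + 4226\right) - 653) = - (\frac{477163}{113} - 653) = \left(-1\right) \frac{403374}{113} = - \frac{403374}{113} \approx -3569.7$)
$q{\left(54 \right)} - T = 6 \cdot 54 - - \frac{403374}{113} = 324 + \frac{403374}{113} = \frac{439986}{113}$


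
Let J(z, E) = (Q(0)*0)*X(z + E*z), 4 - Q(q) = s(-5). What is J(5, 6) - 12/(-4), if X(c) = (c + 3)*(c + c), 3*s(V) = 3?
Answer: 3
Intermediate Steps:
s(V) = 1 (s(V) = (⅓)*3 = 1)
X(c) = 2*c*(3 + c) (X(c) = (3 + c)*(2*c) = 2*c*(3 + c))
Q(q) = 3 (Q(q) = 4 - 1*1 = 4 - 1 = 3)
J(z, E) = 0 (J(z, E) = (3*0)*(2*(z + E*z)*(3 + (z + E*z))) = 0*(2*(z + E*z)*(3 + z + E*z)) = 0)
J(5, 6) - 12/(-4) = 0 - 12/(-4) = 0 - 12*(-¼) = 0 + 3 = 3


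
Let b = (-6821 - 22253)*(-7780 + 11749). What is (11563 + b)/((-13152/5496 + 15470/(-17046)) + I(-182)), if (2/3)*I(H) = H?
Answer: 225201010863681/539274310 ≈ 4.1760e+5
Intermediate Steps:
I(H) = 3*H/2
b = -115394706 (b = -29074*3969 = -115394706)
(11563 + b)/((-13152/5496 + 15470/(-17046)) + I(-182)) = (11563 - 115394706)/((-13152/5496 + 15470/(-17046)) + (3/2)*(-182)) = -115383143/((-13152*1/5496 + 15470*(-1/17046)) - 273) = -115383143/((-548/229 - 7735/8523) - 273) = -115383143/(-6441919/1951767 - 273) = -115383143/(-539274310/1951767) = -115383143*(-1951767/539274310) = 225201010863681/539274310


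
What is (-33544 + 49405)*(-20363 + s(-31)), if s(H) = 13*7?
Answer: -321534192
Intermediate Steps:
s(H) = 91
(-33544 + 49405)*(-20363 + s(-31)) = (-33544 + 49405)*(-20363 + 91) = 15861*(-20272) = -321534192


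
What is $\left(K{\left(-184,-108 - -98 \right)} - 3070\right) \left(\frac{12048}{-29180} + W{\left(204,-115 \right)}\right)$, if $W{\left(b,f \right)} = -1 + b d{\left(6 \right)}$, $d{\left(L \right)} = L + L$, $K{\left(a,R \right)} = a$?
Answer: $- \frac{58076913662}{7295} \approx -7.9612 \cdot 10^{6}$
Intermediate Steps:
$d{\left(L \right)} = 2 L$
$W{\left(b,f \right)} = -1 + 12 b$ ($W{\left(b,f \right)} = -1 + b 2 \cdot 6 = -1 + b 12 = -1 + 12 b$)
$\left(K{\left(-184,-108 - -98 \right)} - 3070\right) \left(\frac{12048}{-29180} + W{\left(204,-115 \right)}\right) = \left(-184 - 3070\right) \left(\frac{12048}{-29180} + \left(-1 + 12 \cdot 204\right)\right) = - 3254 \left(12048 \left(- \frac{1}{29180}\right) + \left(-1 + 2448\right)\right) = - 3254 \left(- \frac{3012}{7295} + 2447\right) = \left(-3254\right) \frac{17847853}{7295} = - \frac{58076913662}{7295}$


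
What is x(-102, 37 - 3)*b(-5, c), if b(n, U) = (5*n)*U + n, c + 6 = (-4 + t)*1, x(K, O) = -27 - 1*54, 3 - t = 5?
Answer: -23895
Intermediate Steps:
t = -2 (t = 3 - 1*5 = 3 - 5 = -2)
x(K, O) = -81 (x(K, O) = -27 - 54 = -81)
c = -12 (c = -6 + (-4 - 2)*1 = -6 - 6*1 = -6 - 6 = -12)
b(n, U) = n + 5*U*n (b(n, U) = 5*U*n + n = n + 5*U*n)
x(-102, 37 - 3)*b(-5, c) = -(-405)*(1 + 5*(-12)) = -(-405)*(1 - 60) = -(-405)*(-59) = -81*295 = -23895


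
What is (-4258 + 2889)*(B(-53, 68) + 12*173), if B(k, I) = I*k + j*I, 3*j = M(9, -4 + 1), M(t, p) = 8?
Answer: 5530760/3 ≈ 1.8436e+6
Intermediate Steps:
j = 8/3 (j = (⅓)*8 = 8/3 ≈ 2.6667)
B(k, I) = 8*I/3 + I*k (B(k, I) = I*k + 8*I/3 = 8*I/3 + I*k)
(-4258 + 2889)*(B(-53, 68) + 12*173) = (-4258 + 2889)*((⅓)*68*(8 + 3*(-53)) + 12*173) = -1369*((⅓)*68*(8 - 159) + 2076) = -1369*((⅓)*68*(-151) + 2076) = -1369*(-10268/3 + 2076) = -1369*(-4040/3) = 5530760/3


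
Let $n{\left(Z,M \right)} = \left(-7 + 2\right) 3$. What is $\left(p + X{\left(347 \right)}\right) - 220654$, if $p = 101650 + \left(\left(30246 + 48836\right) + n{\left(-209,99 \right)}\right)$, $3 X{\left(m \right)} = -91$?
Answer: $- \frac{119902}{3} \approx -39967.0$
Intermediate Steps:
$X{\left(m \right)} = - \frac{91}{3}$ ($X{\left(m \right)} = \frac{1}{3} \left(-91\right) = - \frac{91}{3}$)
$n{\left(Z,M \right)} = -15$ ($n{\left(Z,M \right)} = \left(-5\right) 3 = -15$)
$p = 180717$ ($p = 101650 + \left(\left(30246 + 48836\right) - 15\right) = 101650 + \left(79082 - 15\right) = 101650 + 79067 = 180717$)
$\left(p + X{\left(347 \right)}\right) - 220654 = \left(180717 - \frac{91}{3}\right) - 220654 = \frac{542060}{3} - 220654 = - \frac{119902}{3}$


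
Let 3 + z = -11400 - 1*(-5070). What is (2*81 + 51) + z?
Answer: -6120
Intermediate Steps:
z = -6333 (z = -3 + (-11400 - 1*(-5070)) = -3 + (-11400 + 5070) = -3 - 6330 = -6333)
(2*81 + 51) + z = (2*81 + 51) - 6333 = (162 + 51) - 6333 = 213 - 6333 = -6120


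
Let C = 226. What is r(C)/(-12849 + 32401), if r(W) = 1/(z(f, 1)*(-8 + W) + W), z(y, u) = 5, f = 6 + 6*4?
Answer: 1/25730432 ≈ 3.8864e-8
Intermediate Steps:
f = 30 (f = 6 + 24 = 30)
r(W) = 1/(-40 + 6*W) (r(W) = 1/(5*(-8 + W) + W) = 1/((-40 + 5*W) + W) = 1/(-40 + 6*W))
r(C)/(-12849 + 32401) = (1/(2*(-20 + 3*226)))/(-12849 + 32401) = (1/(2*(-20 + 678)))/19552 = ((½)/658)*(1/19552) = ((½)*(1/658))*(1/19552) = (1/1316)*(1/19552) = 1/25730432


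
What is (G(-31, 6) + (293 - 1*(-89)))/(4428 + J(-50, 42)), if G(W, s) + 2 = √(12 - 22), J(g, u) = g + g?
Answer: 95/1082 + I*√10/4328 ≈ 0.0878 + 0.00073066*I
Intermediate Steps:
J(g, u) = 2*g
G(W, s) = -2 + I*√10 (G(W, s) = -2 + √(12 - 22) = -2 + √(-10) = -2 + I*√10)
(G(-31, 6) + (293 - 1*(-89)))/(4428 + J(-50, 42)) = ((-2 + I*√10) + (293 - 1*(-89)))/(4428 + 2*(-50)) = ((-2 + I*√10) + (293 + 89))/(4428 - 100) = ((-2 + I*√10) + 382)/4328 = (380 + I*√10)*(1/4328) = 95/1082 + I*√10/4328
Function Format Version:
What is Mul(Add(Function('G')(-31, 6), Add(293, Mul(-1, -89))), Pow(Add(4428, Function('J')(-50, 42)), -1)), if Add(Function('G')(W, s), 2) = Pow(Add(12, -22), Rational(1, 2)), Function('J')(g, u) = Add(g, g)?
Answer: Add(Rational(95, 1082), Mul(Rational(1, 4328), I, Pow(10, Rational(1, 2)))) ≈ Add(0.087800, Mul(0.00073066, I))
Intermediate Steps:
Function('J')(g, u) = Mul(2, g)
Function('G')(W, s) = Add(-2, Mul(I, Pow(10, Rational(1, 2)))) (Function('G')(W, s) = Add(-2, Pow(Add(12, -22), Rational(1, 2))) = Add(-2, Pow(-10, Rational(1, 2))) = Add(-2, Mul(I, Pow(10, Rational(1, 2)))))
Mul(Add(Function('G')(-31, 6), Add(293, Mul(-1, -89))), Pow(Add(4428, Function('J')(-50, 42)), -1)) = Mul(Add(Add(-2, Mul(I, Pow(10, Rational(1, 2)))), Add(293, Mul(-1, -89))), Pow(Add(4428, Mul(2, -50)), -1)) = Mul(Add(Add(-2, Mul(I, Pow(10, Rational(1, 2)))), Add(293, 89)), Pow(Add(4428, -100), -1)) = Mul(Add(Add(-2, Mul(I, Pow(10, Rational(1, 2)))), 382), Pow(4328, -1)) = Mul(Add(380, Mul(I, Pow(10, Rational(1, 2)))), Rational(1, 4328)) = Add(Rational(95, 1082), Mul(Rational(1, 4328), I, Pow(10, Rational(1, 2))))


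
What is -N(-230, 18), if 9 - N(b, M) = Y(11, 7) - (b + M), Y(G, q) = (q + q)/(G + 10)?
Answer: 611/3 ≈ 203.67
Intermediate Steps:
Y(G, q) = 2*q/(10 + G) (Y(G, q) = (2*q)/(10 + G) = 2*q/(10 + G))
N(b, M) = 25/3 + M + b (N(b, M) = 9 - (2*7/(10 + 11) - (b + M)) = 9 - (2*7/21 - (M + b)) = 9 - (2*7*(1/21) + (-M - b)) = 9 - (⅔ + (-M - b)) = 9 - (⅔ - M - b) = 9 + (-⅔ + M + b) = 25/3 + M + b)
-N(-230, 18) = -(25/3 + 18 - 230) = -1*(-611/3) = 611/3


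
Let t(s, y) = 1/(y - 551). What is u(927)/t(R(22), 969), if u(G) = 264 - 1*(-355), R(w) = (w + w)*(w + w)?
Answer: 258742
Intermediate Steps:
R(w) = 4*w**2 (R(w) = (2*w)*(2*w) = 4*w**2)
t(s, y) = 1/(-551 + y)
u(G) = 619 (u(G) = 264 + 355 = 619)
u(927)/t(R(22), 969) = 619/(1/(-551 + 969)) = 619/(1/418) = 619*418 = 258742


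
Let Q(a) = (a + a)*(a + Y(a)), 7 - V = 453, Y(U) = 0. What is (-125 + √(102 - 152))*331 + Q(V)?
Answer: 356457 + 1655*I*√2 ≈ 3.5646e+5 + 2340.5*I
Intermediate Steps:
V = -446 (V = 7 - 1*453 = 7 - 453 = -446)
Q(a) = 2*a² (Q(a) = (a + a)*(a + 0) = (2*a)*a = 2*a²)
(-125 + √(102 - 152))*331 + Q(V) = (-125 + √(102 - 152))*331 + 2*(-446)² = (-125 + √(-50))*331 + 2*198916 = (-125 + 5*I*√2)*331 + 397832 = (-41375 + 1655*I*√2) + 397832 = 356457 + 1655*I*√2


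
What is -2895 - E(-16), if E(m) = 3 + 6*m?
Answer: -2802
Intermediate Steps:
-2895 - E(-16) = -2895 - (3 + 6*(-16)) = -2895 - (3 - 96) = -2895 - 1*(-93) = -2895 + 93 = -2802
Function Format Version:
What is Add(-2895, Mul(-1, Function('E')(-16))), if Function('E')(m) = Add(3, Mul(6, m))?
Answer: -2802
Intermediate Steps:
Add(-2895, Mul(-1, Function('E')(-16))) = Add(-2895, Mul(-1, Add(3, Mul(6, -16)))) = Add(-2895, Mul(-1, Add(3, -96))) = Add(-2895, Mul(-1, -93)) = Add(-2895, 93) = -2802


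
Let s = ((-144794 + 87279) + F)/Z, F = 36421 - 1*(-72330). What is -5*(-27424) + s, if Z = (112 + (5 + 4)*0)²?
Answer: 430021129/3136 ≈ 1.3712e+5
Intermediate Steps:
F = 108751 (F = 36421 + 72330 = 108751)
Z = 12544 (Z = (112 + 9*0)² = (112 + 0)² = 112² = 12544)
s = 12809/3136 (s = ((-144794 + 87279) + 108751)/12544 = (-57515 + 108751)*(1/12544) = 51236*(1/12544) = 12809/3136 ≈ 4.0845)
-5*(-27424) + s = -5*(-27424) + 12809/3136 = 137120 + 12809/3136 = 430021129/3136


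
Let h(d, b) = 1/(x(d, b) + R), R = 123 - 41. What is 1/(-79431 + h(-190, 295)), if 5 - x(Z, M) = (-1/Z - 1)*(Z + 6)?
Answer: -9123/724649108 ≈ -1.2590e-5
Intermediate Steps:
R = 82
x(Z, M) = 5 - (-1 - 1/Z)*(6 + Z) (x(Z, M) = 5 - (-1/Z - 1)*(Z + 6) = 5 - (-1 - 1/Z)*(6 + Z))
h(d, b) = 1/(94 + d + 6/d) (h(d, b) = 1/((12 + d + 6/d) + 82) = 1/(94 + d + 6/d))
1/(-79431 + h(-190, 295)) = 1/(-79431 - 190/(6 + (-190)² + 94*(-190))) = 1/(-79431 - 190/(6 + 36100 - 17860)) = 1/(-79431 - 190/18246) = 1/(-79431 - 190*1/18246) = 1/(-79431 - 95/9123) = 1/(-724649108/9123) = -9123/724649108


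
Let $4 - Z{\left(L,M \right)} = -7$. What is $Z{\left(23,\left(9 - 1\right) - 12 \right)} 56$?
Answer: $616$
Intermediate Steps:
$Z{\left(L,M \right)} = 11$ ($Z{\left(L,M \right)} = 4 - -7 = 4 + 7 = 11$)
$Z{\left(23,\left(9 - 1\right) - 12 \right)} 56 = 11 \cdot 56 = 616$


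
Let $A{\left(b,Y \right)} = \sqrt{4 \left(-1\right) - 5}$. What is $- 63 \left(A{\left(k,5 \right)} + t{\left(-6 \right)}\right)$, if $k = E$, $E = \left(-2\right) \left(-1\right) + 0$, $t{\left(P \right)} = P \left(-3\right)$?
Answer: $-1134 - 189 i \approx -1134.0 - 189.0 i$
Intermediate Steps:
$t{\left(P \right)} = - 3 P$
$E = 2$ ($E = 2 + 0 = 2$)
$k = 2$
$A{\left(b,Y \right)} = 3 i$ ($A{\left(b,Y \right)} = \sqrt{-4 - 5} = \sqrt{-9} = 3 i$)
$- 63 \left(A{\left(k,5 \right)} + t{\left(-6 \right)}\right) = - 63 \left(3 i - -18\right) = - 63 \left(3 i + 18\right) = - 63 \left(18 + 3 i\right) = -1134 - 189 i$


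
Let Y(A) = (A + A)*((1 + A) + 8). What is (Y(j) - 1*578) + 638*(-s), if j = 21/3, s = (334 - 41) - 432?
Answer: 88328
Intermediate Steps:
s = -139 (s = 293 - 432 = -139)
j = 7 (j = 21*(⅓) = 7)
Y(A) = 2*A*(9 + A) (Y(A) = (2*A)*(9 + A) = 2*A*(9 + A))
(Y(j) - 1*578) + 638*(-s) = (2*7*(9 + 7) - 1*578) + 638*(-1*(-139)) = (2*7*16 - 578) + 638*139 = (224 - 578) + 88682 = -354 + 88682 = 88328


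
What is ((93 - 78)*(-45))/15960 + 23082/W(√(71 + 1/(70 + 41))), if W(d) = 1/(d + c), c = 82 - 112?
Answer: -736777485/1064 + 7694*√874902/37 ≈ -4.9796e+5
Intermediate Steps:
c = -30
W(d) = 1/(-30 + d) (W(d) = 1/(d - 30) = 1/(-30 + d))
((93 - 78)*(-45))/15960 + 23082/W(√(71 + 1/(70 + 41))) = ((93 - 78)*(-45))/15960 + 23082/(1/(-30 + √(71 + 1/(70 + 41)))) = (15*(-45))*(1/15960) + 23082/(1/(-30 + √(71 + 1/111))) = -675*1/15960 + 23082/(1/(-30 + √(71 + 1/111))) = -45/1064 + 23082/(1/(-30 + √(7882/111))) = -45/1064 + 23082/(1/(-30 + √874902/111)) = -45/1064 + 23082*(-30 + √874902/111) = -45/1064 + (-692460 + 7694*√874902/37) = -736777485/1064 + 7694*√874902/37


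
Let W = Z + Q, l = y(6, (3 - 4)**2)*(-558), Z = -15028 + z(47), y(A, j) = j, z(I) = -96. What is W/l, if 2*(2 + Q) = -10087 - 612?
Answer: 1321/36 ≈ 36.694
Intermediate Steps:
Q = -10703/2 (Q = -2 + (-10087 - 612)/2 = -2 + (1/2)*(-10699) = -2 - 10699/2 = -10703/2 ≈ -5351.5)
Z = -15124 (Z = -15028 - 96 = -15124)
l = -558 (l = (3 - 4)**2*(-558) = (-1)**2*(-558) = 1*(-558) = -558)
W = -40951/2 (W = -15124 - 10703/2 = -40951/2 ≈ -20476.)
W/l = -40951/2/(-558) = -40951/2*(-1/558) = 1321/36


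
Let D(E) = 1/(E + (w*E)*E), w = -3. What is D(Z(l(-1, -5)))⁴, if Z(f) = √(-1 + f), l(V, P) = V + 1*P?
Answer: -I/(-176008*I + 36456*√7) ≈ 4.3694e-6 - 2.3945e-6*I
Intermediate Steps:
l(V, P) = P + V (l(V, P) = V + P = P + V)
D(E) = 1/(E - 3*E²) (D(E) = 1/(E + (-3*E)*E) = 1/(E - 3*E²))
D(Z(l(-1, -5)))⁴ = (1/((√(-1 + (-5 - 1)))*(1 - 3*√(-1 + (-5 - 1)))))⁴ = (1/((√(-1 - 6))*(1 - 3*√(-1 - 6))))⁴ = (1/((√(-7))*(1 - 3*I*√7)))⁴ = (1/(((I*√7))*(1 - 3*I*√7)))⁴ = ((-I*√7/7)/(1 - 3*I*√7))⁴ = (-I*√7/(7*(1 - 3*I*√7)))⁴ = 1/(49*(1 - 3*I*√7)⁴)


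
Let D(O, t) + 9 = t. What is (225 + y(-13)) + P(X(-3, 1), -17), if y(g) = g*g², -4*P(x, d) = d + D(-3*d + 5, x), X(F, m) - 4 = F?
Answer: -7863/4 ≈ -1965.8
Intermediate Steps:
D(O, t) = -9 + t
X(F, m) = 4 + F
P(x, d) = 9/4 - d/4 - x/4 (P(x, d) = -(d + (-9 + x))/4 = -(-9 + d + x)/4 = 9/4 - d/4 - x/4)
y(g) = g³
(225 + y(-13)) + P(X(-3, 1), -17) = (225 + (-13)³) + (9/4 - ¼*(-17) - (4 - 3)/4) = (225 - 2197) + (9/4 + 17/4 - ¼*1) = -1972 + (9/4 + 17/4 - ¼) = -1972 + 25/4 = -7863/4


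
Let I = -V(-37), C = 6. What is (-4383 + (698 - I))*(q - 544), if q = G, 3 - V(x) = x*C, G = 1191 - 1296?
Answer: 2245540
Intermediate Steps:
G = -105
V(x) = 3 - 6*x (V(x) = 3 - x*6 = 3 - 6*x)
q = -105
I = -225 (I = -(3 - 6*(-37)) = -(3 + 222) = -1*225 = -225)
(-4383 + (698 - I))*(q - 544) = (-4383 + (698 - 1*(-225)))*(-105 - 544) = (-4383 + (698 + 225))*(-649) = (-4383 + 923)*(-649) = -3460*(-649) = 2245540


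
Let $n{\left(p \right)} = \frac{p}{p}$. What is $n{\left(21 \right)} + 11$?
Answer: $12$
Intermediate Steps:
$n{\left(p \right)} = 1$
$n{\left(21 \right)} + 11 = 1 + 11 = 12$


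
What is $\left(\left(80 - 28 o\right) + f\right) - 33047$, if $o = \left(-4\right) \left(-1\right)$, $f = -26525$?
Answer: $-59604$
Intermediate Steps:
$o = 4$
$\left(\left(80 - 28 o\right) + f\right) - 33047 = \left(\left(80 - 112\right) - 26525\right) - 33047 = \left(-32 - 26525\right) - 33047 = -26557 - 33047 = -59604$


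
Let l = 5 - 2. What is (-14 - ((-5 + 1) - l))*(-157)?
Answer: 1099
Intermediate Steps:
l = 3
(-14 - ((-5 + 1) - l))*(-157) = (-14 - ((-5 + 1) - 1*3))*(-157) = (-14 - (-4 - 3))*(-157) = (-14 - 1*(-7))*(-157) = (-14 + 7)*(-157) = -7*(-157) = 1099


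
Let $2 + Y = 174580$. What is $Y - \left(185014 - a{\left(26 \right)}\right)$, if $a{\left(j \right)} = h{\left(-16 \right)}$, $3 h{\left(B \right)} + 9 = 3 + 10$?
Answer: $- \frac{31304}{3} \approx -10435.0$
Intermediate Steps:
$h{\left(B \right)} = \frac{4}{3}$ ($h{\left(B \right)} = -3 + \frac{3 + 10}{3} = -3 + \frac{1}{3} \cdot 13 = -3 + \frac{13}{3} = \frac{4}{3}$)
$a{\left(j \right)} = \frac{4}{3}$
$Y = 174578$ ($Y = -2 + 174580 = 174578$)
$Y - \left(185014 - a{\left(26 \right)}\right) = 174578 - \left(185014 - \frac{4}{3}\right) = 174578 - \frac{555038}{3} = - \frac{31304}{3}$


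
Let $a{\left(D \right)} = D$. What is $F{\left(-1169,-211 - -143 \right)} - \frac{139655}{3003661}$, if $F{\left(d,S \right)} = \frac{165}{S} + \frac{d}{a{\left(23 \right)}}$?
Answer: $- \frac{250384334127}{4697725804} \approx -53.299$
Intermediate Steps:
$F{\left(d,S \right)} = \frac{165}{S} + \frac{d}{23}$
$F{\left(-1169,-211 - -143 \right)} - \frac{139655}{3003661} = \left(\frac{165}{-211 - -143} + \frac{1}{23} \left(-1169\right)\right) - \frac{139655}{3003661} = \left(\frac{165}{-211 + 143} - \frac{1169}{23}\right) - \frac{139655}{3003661} = \left(\frac{165}{-68} - \frac{1169}{23}\right) - \frac{139655}{3003661} = \left(165 \left(- \frac{1}{68}\right) - \frac{1169}{23}\right) - \frac{139655}{3003661} = \left(- \frac{165}{68} - \frac{1169}{23}\right) - \frac{139655}{3003661} = - \frac{83287}{1564} - \frac{139655}{3003661} = - \frac{250384334127}{4697725804}$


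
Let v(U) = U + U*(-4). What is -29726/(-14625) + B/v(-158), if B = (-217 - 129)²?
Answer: 294156104/1155375 ≈ 254.60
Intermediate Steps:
B = 119716 (B = (-346)² = 119716)
v(U) = -3*U (v(U) = U - 4*U = -3*U)
-29726/(-14625) + B/v(-158) = -29726/(-14625) + 119716/((-3*(-158))) = -29726*(-1/14625) + 119716/474 = 29726/14625 + 119716*(1/474) = 29726/14625 + 59858/237 = 294156104/1155375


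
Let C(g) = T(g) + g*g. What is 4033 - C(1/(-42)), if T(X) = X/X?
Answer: 7112447/1764 ≈ 4032.0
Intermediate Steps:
T(X) = 1
C(g) = 1 + g² (C(g) = 1 + g*g = 1 + g²)
4033 - C(1/(-42)) = 4033 - (1 + (1/(-42))²) = 4033 - (1 + (-1/42)²) = 4033 - (1 + 1/1764) = 4033 - 1*1765/1764 = 4033 - 1765/1764 = 7112447/1764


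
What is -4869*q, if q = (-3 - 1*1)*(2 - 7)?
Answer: -97380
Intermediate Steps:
q = 20 (q = (-3 - 1)*(-5) = -4*(-5) = 20)
-4869*q = -4869*20 = -97380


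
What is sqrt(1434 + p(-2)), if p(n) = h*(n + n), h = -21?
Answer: sqrt(1518) ≈ 38.962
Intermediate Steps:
p(n) = -42*n (p(n) = -21*(n + n) = -42*n)
sqrt(1434 + p(-2)) = sqrt(1434 - 42*(-2)) = sqrt(1434 + 84) = sqrt(1518)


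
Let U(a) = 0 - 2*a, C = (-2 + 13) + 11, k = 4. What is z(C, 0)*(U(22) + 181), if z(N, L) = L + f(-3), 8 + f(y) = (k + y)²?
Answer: -959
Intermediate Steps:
C = 22 (C = 11 + 11 = 22)
f(y) = -8 + (4 + y)²
U(a) = -2*a
z(N, L) = -7 + L (z(N, L) = L + (-8 + (4 - 3)²) = L + (-8 + 1²) = L + (-8 + 1) = L - 7 = -7 + L)
z(C, 0)*(U(22) + 181) = (-7 + 0)*(-2*22 + 181) = -7*(-44 + 181) = -7*137 = -959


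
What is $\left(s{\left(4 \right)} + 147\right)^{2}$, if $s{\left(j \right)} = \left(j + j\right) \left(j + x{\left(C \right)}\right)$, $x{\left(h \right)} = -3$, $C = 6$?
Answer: $24025$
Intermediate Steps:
$s{\left(j \right)} = 2 j \left(-3 + j\right)$ ($s{\left(j \right)} = \left(j + j\right) \left(j - 3\right) = 2 j \left(-3 + j\right)$)
$\left(s{\left(4 \right)} + 147\right)^{2} = \left(2 \cdot 4 \left(-3 + 4\right) + 147\right)^{2} = \left(2 \cdot 4 \cdot 1 + 147\right)^{2} = \left(8 + 147\right)^{2} = 155^{2} = 24025$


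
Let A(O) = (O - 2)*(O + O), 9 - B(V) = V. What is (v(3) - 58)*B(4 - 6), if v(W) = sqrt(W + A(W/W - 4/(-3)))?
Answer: -638 + 11*sqrt(41)/3 ≈ -614.52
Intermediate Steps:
B(V) = 9 - V
A(O) = 2*O*(-2 + O) (A(O) = (-2 + O)*(2*O) = 2*O*(-2 + O))
v(W) = sqrt(14/9 + W) (v(W) = sqrt(W + 2*(W/W - 4/(-3))*(-2 + (W/W - 4/(-3)))) = sqrt(W + 2*(1 - 4*(-1/3))*(-2 + (1 - 4*(-1/3)))) = sqrt(W + 2*(1 + 4/3)*(-2 + (1 + 4/3))) = sqrt(W + 2*(7/3)*(-2 + 7/3)) = sqrt(W + 2*(7/3)*(1/3)) = sqrt(W + 14/9) = sqrt(14/9 + W))
(v(3) - 58)*B(4 - 6) = (sqrt(14 + 9*3)/3 - 58)*(9 - (4 - 6)) = (sqrt(14 + 27)/3 - 58)*(9 - 1*(-2)) = (sqrt(41)/3 - 58)*(9 + 2) = (-58 + sqrt(41)/3)*11 = -638 + 11*sqrt(41)/3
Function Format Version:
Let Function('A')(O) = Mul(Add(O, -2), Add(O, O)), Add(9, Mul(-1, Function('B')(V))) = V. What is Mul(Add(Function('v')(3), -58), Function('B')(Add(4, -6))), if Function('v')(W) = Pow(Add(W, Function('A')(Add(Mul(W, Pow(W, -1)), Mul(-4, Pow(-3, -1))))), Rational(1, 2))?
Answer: Add(-638, Mul(Rational(11, 3), Pow(41, Rational(1, 2)))) ≈ -614.52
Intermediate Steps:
Function('B')(V) = Add(9, Mul(-1, V))
Function('A')(O) = Mul(2, O, Add(-2, O)) (Function('A')(O) = Mul(Add(-2, O), Mul(2, O)) = Mul(2, O, Add(-2, O)))
Function('v')(W) = Pow(Add(Rational(14, 9), W), Rational(1, 2)) (Function('v')(W) = Pow(Add(W, Mul(2, Add(Mul(W, Pow(W, -1)), Mul(-4, Pow(-3, -1))), Add(-2, Add(Mul(W, Pow(W, -1)), Mul(-4, Pow(-3, -1)))))), Rational(1, 2)) = Pow(Add(W, Mul(2, Add(1, Mul(-4, Rational(-1, 3))), Add(-2, Add(1, Mul(-4, Rational(-1, 3)))))), Rational(1, 2)) = Pow(Add(W, Mul(2, Add(1, Rational(4, 3)), Add(-2, Add(1, Rational(4, 3))))), Rational(1, 2)) = Pow(Add(W, Mul(2, Rational(7, 3), Add(-2, Rational(7, 3)))), Rational(1, 2)) = Pow(Add(W, Mul(2, Rational(7, 3), Rational(1, 3))), Rational(1, 2)) = Pow(Add(W, Rational(14, 9)), Rational(1, 2)) = Pow(Add(Rational(14, 9), W), Rational(1, 2)))
Mul(Add(Function('v')(3), -58), Function('B')(Add(4, -6))) = Mul(Add(Mul(Rational(1, 3), Pow(Add(14, Mul(9, 3)), Rational(1, 2))), -58), Add(9, Mul(-1, Add(4, -6)))) = Mul(Add(Mul(Rational(1, 3), Pow(Add(14, 27), Rational(1, 2))), -58), Add(9, Mul(-1, -2))) = Mul(Add(Mul(Rational(1, 3), Pow(41, Rational(1, 2))), -58), Add(9, 2)) = Mul(Add(-58, Mul(Rational(1, 3), Pow(41, Rational(1, 2)))), 11) = Add(-638, Mul(Rational(11, 3), Pow(41, Rational(1, 2))))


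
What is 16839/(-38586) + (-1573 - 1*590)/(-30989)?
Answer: -20874393/56940074 ≈ -0.36660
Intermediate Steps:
16839/(-38586) + (-1573 - 1*590)/(-30989) = 16839*(-1/38586) + (-1573 - 590)*(-1/30989) = -5613/12862 - 2163*(-1/30989) = -5613/12862 + 309/4427 = -20874393/56940074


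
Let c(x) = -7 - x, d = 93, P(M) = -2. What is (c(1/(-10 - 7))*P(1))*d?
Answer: 21948/17 ≈ 1291.1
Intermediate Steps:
(c(1/(-10 - 7))*P(1))*d = ((-7 - 1/(-10 - 7))*(-2))*93 = ((-7 - 1/(-17))*(-2))*93 = ((-7 - 1*(-1/17))*(-2))*93 = ((-7 + 1/17)*(-2))*93 = -118/17*(-2)*93 = (236/17)*93 = 21948/17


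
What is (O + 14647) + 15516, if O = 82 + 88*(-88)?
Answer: 22501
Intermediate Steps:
O = -7662 (O = 82 - 7744 = -7662)
(O + 14647) + 15516 = (-7662 + 14647) + 15516 = 6985 + 15516 = 22501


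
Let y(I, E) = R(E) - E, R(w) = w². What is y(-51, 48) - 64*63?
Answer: -1776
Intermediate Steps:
y(I, E) = E² - E
y(-51, 48) - 64*63 = 48*(-1 + 48) - 64*63 = 48*47 - 4032 = 2256 - 4032 = -1776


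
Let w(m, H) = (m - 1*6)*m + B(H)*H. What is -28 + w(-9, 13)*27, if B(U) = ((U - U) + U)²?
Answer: 62936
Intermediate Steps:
B(U) = U² (B(U) = (0 + U)² = U²)
w(m, H) = H³ + m*(-6 + m) (w(m, H) = (m - 1*6)*m + H²*H = (m - 6)*m + H³ = (-6 + m)*m + H³ = m*(-6 + m) + H³ = H³ + m*(-6 + m))
-28 + w(-9, 13)*27 = -28 + (13³ + (-9)² - 6*(-9))*27 = -28 + (2197 + 81 + 54)*27 = -28 + 2332*27 = -28 + 62964 = 62936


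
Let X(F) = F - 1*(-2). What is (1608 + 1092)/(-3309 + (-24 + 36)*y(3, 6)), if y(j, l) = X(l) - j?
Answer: -300/361 ≈ -0.83103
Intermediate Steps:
X(F) = 2 + F (X(F) = F + 2 = 2 + F)
y(j, l) = 2 + l - j (y(j, l) = (2 + l) - j = 2 + l - j)
(1608 + 1092)/(-3309 + (-24 + 36)*y(3, 6)) = (1608 + 1092)/(-3309 + (-24 + 36)*(2 + 6 - 1*3)) = 2700/(-3309 + 12*(2 + 6 - 3)) = 2700/(-3309 + 12*5) = 2700/(-3309 + 60) = 2700/(-3249) = 2700*(-1/3249) = -300/361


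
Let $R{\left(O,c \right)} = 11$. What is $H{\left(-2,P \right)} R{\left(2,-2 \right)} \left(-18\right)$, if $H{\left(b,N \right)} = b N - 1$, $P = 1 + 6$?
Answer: $2970$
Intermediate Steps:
$P = 7$
$H{\left(b,N \right)} = -1 + N b$ ($H{\left(b,N \right)} = N b - 1 = -1 + N b$)
$H{\left(-2,P \right)} R{\left(2,-2 \right)} \left(-18\right) = \left(-1 + 7 \left(-2\right)\right) 11 \left(-18\right) = \left(-1 - 14\right) 11 \left(-18\right) = \left(-15\right) 11 \left(-18\right) = \left(-165\right) \left(-18\right) = 2970$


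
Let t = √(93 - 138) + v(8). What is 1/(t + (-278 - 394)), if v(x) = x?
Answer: -664/440941 - 3*I*√5/440941 ≈ -0.0015059 - 1.5213e-5*I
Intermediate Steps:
t = 8 + 3*I*√5 (t = √(93 - 138) + 8 = √(-45) + 8 = 3*I*√5 + 8 = 8 + 3*I*√5 ≈ 8.0 + 6.7082*I)
1/(t + (-278 - 394)) = 1/((8 + 3*I*√5) + (-278 - 394)) = 1/((8 + 3*I*√5) - 672) = 1/(-664 + 3*I*√5)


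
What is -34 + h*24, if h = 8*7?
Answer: 1310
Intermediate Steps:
h = 56
-34 + h*24 = -34 + 56*24 = -34 + 1344 = 1310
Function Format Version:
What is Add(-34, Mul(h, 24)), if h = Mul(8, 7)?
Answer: 1310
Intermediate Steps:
h = 56
Add(-34, Mul(h, 24)) = Add(-34, Mul(56, 24)) = Add(-34, 1344) = 1310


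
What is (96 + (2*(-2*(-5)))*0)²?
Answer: 9216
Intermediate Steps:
(96 + (2*(-2*(-5)))*0)² = (96 + (2*10)*0)² = (96 + 20*0)² = (96 + 0)² = 96² = 9216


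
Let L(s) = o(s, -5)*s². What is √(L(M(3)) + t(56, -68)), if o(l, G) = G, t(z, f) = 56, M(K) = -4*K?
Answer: 2*I*√166 ≈ 25.768*I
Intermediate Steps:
L(s) = -5*s²
√(L(M(3)) + t(56, -68)) = √(-5*(-4*3)² + 56) = √(-5*(-12)² + 56) = √(-5*144 + 56) = √(-720 + 56) = √(-664) = 2*I*√166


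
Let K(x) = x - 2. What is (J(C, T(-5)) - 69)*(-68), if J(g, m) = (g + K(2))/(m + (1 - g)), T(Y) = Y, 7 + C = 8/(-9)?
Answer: 169048/35 ≈ 4829.9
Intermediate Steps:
C = -71/9 (C = -7 + 8/(-9) = -7 + 8*(-⅑) = -7 - 8/9 = -71/9 ≈ -7.8889)
K(x) = -2 + x
J(g, m) = g/(1 + m - g) (J(g, m) = (g + (-2 + 2))/(m + (1 - g)) = (g + 0)/(1 + m - g) = g/(1 + m - g))
(J(C, T(-5)) - 69)*(-68) = (-71/(9*(1 - 5 - 1*(-71/9))) - 69)*(-68) = (-71/(9*(1 - 5 + 71/9)) - 69)*(-68) = (-71/(9*35/9) - 69)*(-68) = (-71/9*9/35 - 69)*(-68) = (-71/35 - 69)*(-68) = -2486/35*(-68) = 169048/35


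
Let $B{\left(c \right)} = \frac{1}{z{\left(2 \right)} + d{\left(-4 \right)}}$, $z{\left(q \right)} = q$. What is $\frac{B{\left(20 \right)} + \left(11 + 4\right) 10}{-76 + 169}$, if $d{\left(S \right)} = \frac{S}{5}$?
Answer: $\frac{905}{558} \approx 1.6219$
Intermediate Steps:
$d{\left(S \right)} = \frac{S}{5}$ ($d{\left(S \right)} = S \frac{1}{5} = \frac{S}{5}$)
$B{\left(c \right)} = \frac{5}{6}$ ($B{\left(c \right)} = \frac{1}{2 + \frac{1}{5} \left(-4\right)} = \frac{1}{2 - \frac{4}{5}} = \frac{1}{\frac{6}{5}} = \frac{5}{6}$)
$\frac{B{\left(20 \right)} + \left(11 + 4\right) 10}{-76 + 169} = \frac{\frac{5}{6} + \left(11 + 4\right) 10}{-76 + 169} = \frac{\frac{5}{6} + 15 \cdot 10}{93} = \left(\frac{5}{6} + 150\right) \frac{1}{93} = \frac{905}{6} \cdot \frac{1}{93} = \frac{905}{558}$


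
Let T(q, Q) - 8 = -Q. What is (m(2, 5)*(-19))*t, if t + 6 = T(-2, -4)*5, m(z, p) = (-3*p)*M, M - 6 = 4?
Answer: 153900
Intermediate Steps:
T(q, Q) = 8 - Q
M = 10 (M = 6 + 4 = 10)
m(z, p) = -30*p (m(z, p) = -3*p*10 = -30*p)
t = 54 (t = -6 + (8 - 1*(-4))*5 = -6 + (8 + 4)*5 = -6 + 12*5 = -6 + 60 = 54)
(m(2, 5)*(-19))*t = (-30*5*(-19))*54 = -150*(-19)*54 = 2850*54 = 153900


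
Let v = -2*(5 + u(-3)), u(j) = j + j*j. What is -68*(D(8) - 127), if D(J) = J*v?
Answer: 20604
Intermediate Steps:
u(j) = j + j²
v = -22 (v = -2*(5 - 3*(1 - 3)) = -2*(5 - 3*(-2)) = -2*(5 + 6) = -2*11 = -22)
D(J) = -22*J (D(J) = J*(-22) = -22*J)
-68*(D(8) - 127) = -68*(-22*8 - 127) = -68*(-176 - 127) = -68*(-303) = 20604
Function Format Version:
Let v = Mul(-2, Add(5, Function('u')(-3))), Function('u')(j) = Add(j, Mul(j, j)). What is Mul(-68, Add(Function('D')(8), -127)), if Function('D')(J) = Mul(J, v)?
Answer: 20604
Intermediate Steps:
Function('u')(j) = Add(j, Pow(j, 2))
v = -22 (v = Mul(-2, Add(5, Mul(-3, Add(1, -3)))) = Mul(-2, Add(5, Mul(-3, -2))) = Mul(-2, Add(5, 6)) = Mul(-2, 11) = -22)
Function('D')(J) = Mul(-22, J) (Function('D')(J) = Mul(J, -22) = Mul(-22, J))
Mul(-68, Add(Function('D')(8), -127)) = Mul(-68, Add(Mul(-22, 8), -127)) = Mul(-68, Add(-176, -127)) = Mul(-68, -303) = 20604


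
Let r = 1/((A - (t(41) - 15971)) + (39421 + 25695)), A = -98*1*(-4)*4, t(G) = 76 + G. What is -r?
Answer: -1/82538 ≈ -1.2116e-5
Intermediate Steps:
A = 1568 (A = -(-392)*4 = -98*(-16) = 1568)
r = 1/82538 (r = 1/((1568 - ((76 + 41) - 15971)) + (39421 + 25695)) = 1/((1568 - (117 - 15971)) + 65116) = 1/((1568 - 1*(-15854)) + 65116) = 1/((1568 + 15854) + 65116) = 1/(17422 + 65116) = 1/82538 ≈ 1.2116e-5)
-r = -1*1/82538 = -1/82538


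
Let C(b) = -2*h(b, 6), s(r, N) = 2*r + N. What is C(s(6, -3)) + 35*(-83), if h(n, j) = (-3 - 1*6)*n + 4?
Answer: -2751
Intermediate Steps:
s(r, N) = N + 2*r
h(n, j) = 4 - 9*n (h(n, j) = (-3 - 6)*n + 4 = -9*n + 4 = 4 - 9*n)
C(b) = -8 + 18*b (C(b) = -2*(4 - 9*b) = -8 + 18*b)
C(s(6, -3)) + 35*(-83) = (-8 + 18*(-3 + 2*6)) + 35*(-83) = (-8 + 18*(-3 + 12)) - 2905 = (-8 + 18*9) - 2905 = (-8 + 162) - 2905 = 154 - 2905 = -2751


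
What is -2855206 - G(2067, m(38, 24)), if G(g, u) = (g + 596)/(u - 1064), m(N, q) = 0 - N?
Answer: -3146434349/1102 ≈ -2.8552e+6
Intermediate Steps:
m(N, q) = -N
G(g, u) = (596 + g)/(-1064 + u)
-2855206 - G(2067, m(38, 24)) = -2855206 - (596 + 2067)/(-1064 - 1*38) = -2855206 - 2663/(-1064 - 38) = -2855206 - 2663/(-1102) = -2855206 - (-1)*2663/1102 = -2855206 - 1*(-2663/1102) = -2855206 + 2663/1102 = -3146434349/1102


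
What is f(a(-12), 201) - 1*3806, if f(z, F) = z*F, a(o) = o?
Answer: -6218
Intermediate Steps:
f(z, F) = F*z
f(a(-12), 201) - 1*3806 = 201*(-12) - 1*3806 = -2412 - 3806 = -6218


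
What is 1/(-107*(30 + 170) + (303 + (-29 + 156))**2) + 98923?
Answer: 16173910501/163500 ≈ 98923.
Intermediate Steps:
1/(-107*(30 + 170) + (303 + (-29 + 156))**2) + 98923 = 1/(-107*200 + (303 + 127)**2) + 98923 = 1/(-21400 + 430**2) + 98923 = 1/(-21400 + 184900) + 98923 = 1/163500 + 98923 = 16173910501/163500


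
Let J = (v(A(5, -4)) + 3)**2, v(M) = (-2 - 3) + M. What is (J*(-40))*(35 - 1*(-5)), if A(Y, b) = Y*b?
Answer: -774400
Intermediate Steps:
v(M) = -5 + M
J = 484 (J = ((-5 + 5*(-4)) + 3)**2 = ((-5 - 20) + 3)**2 = (-25 + 3)**2 = (-22)**2 = 484)
(J*(-40))*(35 - 1*(-5)) = (484*(-40))*(35 - 1*(-5)) = -19360*(35 + 5) = -19360*40 = -774400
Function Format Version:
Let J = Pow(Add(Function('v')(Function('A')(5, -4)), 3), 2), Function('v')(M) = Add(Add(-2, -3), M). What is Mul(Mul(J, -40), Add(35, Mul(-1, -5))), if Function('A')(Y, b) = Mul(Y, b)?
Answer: -774400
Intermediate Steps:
Function('v')(M) = Add(-5, M)
J = 484 (J = Pow(Add(Add(-5, Mul(5, -4)), 3), 2) = Pow(Add(Add(-5, -20), 3), 2) = Pow(Add(-25, 3), 2) = Pow(-22, 2) = 484)
Mul(Mul(J, -40), Add(35, Mul(-1, -5))) = Mul(Mul(484, -40), Add(35, Mul(-1, -5))) = Mul(-19360, Add(35, 5)) = Mul(-19360, 40) = -774400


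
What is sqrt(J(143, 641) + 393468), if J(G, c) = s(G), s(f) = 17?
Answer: sqrt(393485) ≈ 627.28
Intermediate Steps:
J(G, c) = 17
sqrt(J(143, 641) + 393468) = sqrt(17 + 393468) = sqrt(393485)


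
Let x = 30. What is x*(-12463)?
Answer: -373890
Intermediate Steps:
x*(-12463) = 30*(-12463) = -373890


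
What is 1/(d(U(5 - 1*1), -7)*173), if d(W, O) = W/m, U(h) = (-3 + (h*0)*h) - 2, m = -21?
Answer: 21/865 ≈ 0.024277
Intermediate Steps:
U(h) = -5 (U(h) = (-3 + 0*h) - 2 = (-3 + 0) - 2 = -3 - 2 = -5)
d(W, O) = -W/21 (d(W, O) = W/(-21) = W*(-1/21) = -W/21)
1/(d(U(5 - 1*1), -7)*173) = 1/(-1/21*(-5)*173) = 1/((5/21)*173) = 1/(865/21) = 21/865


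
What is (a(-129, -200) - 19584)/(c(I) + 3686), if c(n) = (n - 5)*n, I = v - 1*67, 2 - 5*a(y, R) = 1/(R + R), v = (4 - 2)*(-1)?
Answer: -39167199/17584000 ≈ -2.2274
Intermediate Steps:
v = -2 (v = 2*(-1) = -2)
a(y, R) = ⅖ - 1/(10*R) (a(y, R) = ⅖ - 1/(5*(R + R)) = ⅖ - 1/(2*R)/5 = ⅖ - 1/(10*R))
I = -69 (I = -2 - 1*67 = -2 - 67 = -69)
c(n) = n*(-5 + n) (c(n) = (-5 + n)*n = n*(-5 + n))
(a(-129, -200) - 19584)/(c(I) + 3686) = ((⅒)*(-1 + 4*(-200))/(-200) - 19584)/(-69*(-5 - 69) + 3686) = ((⅒)*(-1/200)*(-1 - 800) - 19584)/(-69*(-74) + 3686) = ((⅒)*(-1/200)*(-801) - 19584)/(5106 + 3686) = (801/2000 - 19584)/8792 = -39167199/2000*1/8792 = -39167199/17584000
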